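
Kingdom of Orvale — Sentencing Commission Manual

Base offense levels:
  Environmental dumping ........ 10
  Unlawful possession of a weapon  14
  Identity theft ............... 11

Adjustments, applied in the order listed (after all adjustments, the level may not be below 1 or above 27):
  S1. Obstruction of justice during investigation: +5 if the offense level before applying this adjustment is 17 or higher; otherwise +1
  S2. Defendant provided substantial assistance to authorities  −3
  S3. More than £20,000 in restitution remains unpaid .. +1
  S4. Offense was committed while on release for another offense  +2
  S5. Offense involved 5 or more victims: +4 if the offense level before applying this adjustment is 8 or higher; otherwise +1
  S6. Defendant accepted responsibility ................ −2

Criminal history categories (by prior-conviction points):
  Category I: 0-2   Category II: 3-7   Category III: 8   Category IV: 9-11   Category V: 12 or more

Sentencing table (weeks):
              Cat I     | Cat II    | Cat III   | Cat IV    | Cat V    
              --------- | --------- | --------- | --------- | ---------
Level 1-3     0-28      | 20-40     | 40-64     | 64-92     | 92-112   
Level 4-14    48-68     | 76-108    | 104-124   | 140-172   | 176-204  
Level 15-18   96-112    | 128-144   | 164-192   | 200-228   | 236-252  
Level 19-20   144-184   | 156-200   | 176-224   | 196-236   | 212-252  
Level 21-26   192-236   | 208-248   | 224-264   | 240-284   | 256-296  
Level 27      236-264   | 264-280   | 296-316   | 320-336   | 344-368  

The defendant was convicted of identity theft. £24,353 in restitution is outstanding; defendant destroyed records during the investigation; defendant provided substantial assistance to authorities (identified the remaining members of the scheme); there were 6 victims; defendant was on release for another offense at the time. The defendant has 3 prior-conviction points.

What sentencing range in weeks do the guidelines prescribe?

Base offense level for identity theft: 11.
S1 applies (level before this adjustment is 11 < 17, so +1): 11 + 1 = 12.
S2 applies: 12 − 3 = 9.
S3 applies: 9 + 1 = 10.
S4 applies: 10 + 2 = 12.
S5 applies (level before this adjustment is 12 ≥ 8, so +4): 12 + 4 = 16.
Final offense level: 16.
Criminal history: 3 prior points → Category II (3-7).
Level 16 falls in the 15-18 band.
Grid: Level 15-18 × Category II = 128-144 weeks.

128-144 weeks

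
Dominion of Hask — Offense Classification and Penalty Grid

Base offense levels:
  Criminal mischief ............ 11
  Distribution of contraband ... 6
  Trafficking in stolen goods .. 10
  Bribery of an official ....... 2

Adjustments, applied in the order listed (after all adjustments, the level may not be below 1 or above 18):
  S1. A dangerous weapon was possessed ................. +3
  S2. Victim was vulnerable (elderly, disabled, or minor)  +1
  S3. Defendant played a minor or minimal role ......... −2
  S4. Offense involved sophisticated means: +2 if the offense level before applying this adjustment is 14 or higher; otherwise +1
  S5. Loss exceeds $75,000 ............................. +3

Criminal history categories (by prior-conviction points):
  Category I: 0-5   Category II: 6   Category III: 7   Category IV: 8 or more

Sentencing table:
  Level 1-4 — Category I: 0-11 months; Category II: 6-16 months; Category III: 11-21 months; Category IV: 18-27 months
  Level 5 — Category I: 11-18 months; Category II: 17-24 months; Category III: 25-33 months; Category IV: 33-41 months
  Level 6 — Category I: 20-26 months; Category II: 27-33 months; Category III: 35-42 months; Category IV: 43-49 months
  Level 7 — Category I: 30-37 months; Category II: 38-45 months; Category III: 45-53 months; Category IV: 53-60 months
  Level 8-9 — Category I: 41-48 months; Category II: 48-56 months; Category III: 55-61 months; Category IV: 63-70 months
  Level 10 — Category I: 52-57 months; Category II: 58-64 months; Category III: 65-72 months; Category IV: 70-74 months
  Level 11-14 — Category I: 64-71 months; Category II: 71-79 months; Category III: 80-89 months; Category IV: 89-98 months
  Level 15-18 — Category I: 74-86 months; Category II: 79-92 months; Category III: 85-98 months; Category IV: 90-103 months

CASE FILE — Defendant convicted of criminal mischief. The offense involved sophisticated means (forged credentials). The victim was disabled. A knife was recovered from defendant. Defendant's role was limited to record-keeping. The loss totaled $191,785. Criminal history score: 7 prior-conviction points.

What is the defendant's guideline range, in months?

Base offense level for criminal mischief: 11.
S1 applies: 11 + 3 = 14.
S2 applies: 14 + 1 = 15.
S3 applies: 15 − 2 = 13.
S4 applies (level before this adjustment is 13 < 14, so +1): 13 + 1 = 14.
S5 applies: 14 + 3 = 17.
Final offense level: 17.
Criminal history: 7 prior points → Category III (7).
Level 17 falls in the 15-18 band.
Grid: Level 15-18 × Category III = 85-98 months.

85-98 months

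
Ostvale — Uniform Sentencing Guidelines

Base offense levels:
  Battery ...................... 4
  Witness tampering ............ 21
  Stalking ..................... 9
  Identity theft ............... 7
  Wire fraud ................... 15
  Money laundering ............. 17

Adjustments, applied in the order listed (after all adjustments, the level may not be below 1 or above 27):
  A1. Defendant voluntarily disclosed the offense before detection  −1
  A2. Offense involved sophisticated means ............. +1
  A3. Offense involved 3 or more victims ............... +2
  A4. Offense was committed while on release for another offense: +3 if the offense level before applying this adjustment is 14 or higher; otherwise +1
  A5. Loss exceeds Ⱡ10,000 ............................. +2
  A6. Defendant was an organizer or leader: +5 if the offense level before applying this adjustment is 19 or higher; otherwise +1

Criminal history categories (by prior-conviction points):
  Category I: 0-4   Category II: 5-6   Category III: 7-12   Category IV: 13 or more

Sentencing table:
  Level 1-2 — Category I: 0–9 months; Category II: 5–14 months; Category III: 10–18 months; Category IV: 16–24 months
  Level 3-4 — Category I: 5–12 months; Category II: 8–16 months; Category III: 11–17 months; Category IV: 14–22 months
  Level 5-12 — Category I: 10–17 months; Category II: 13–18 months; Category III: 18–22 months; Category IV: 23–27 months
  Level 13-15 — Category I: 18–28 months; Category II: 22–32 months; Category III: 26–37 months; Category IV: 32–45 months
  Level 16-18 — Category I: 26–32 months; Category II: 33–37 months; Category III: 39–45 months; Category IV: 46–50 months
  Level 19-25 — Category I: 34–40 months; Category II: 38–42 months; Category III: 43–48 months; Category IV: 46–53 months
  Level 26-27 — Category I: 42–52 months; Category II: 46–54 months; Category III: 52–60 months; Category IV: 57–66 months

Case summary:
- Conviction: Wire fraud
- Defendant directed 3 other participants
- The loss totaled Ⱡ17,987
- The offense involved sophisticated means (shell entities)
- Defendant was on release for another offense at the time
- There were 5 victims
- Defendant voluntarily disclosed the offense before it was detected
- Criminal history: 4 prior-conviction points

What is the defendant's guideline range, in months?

Base offense level for wire fraud: 15.
A1 applies: 15 − 1 = 14.
A2 applies: 14 + 1 = 15.
A3 applies: 15 + 2 = 17.
A4 applies (level before this adjustment is 17 ≥ 14, so +3): 17 + 3 = 20.
A5 applies: 20 + 2 = 22.
A6 applies (level before this adjustment is 22 ≥ 19, so +5): 22 + 5 = 27.
Final offense level: 27.
Criminal history: 4 prior points → Category I (0-4).
Level 27 falls in the 26-27 band.
Grid: Level 26-27 × Category I = 42-52 months.

42-52 months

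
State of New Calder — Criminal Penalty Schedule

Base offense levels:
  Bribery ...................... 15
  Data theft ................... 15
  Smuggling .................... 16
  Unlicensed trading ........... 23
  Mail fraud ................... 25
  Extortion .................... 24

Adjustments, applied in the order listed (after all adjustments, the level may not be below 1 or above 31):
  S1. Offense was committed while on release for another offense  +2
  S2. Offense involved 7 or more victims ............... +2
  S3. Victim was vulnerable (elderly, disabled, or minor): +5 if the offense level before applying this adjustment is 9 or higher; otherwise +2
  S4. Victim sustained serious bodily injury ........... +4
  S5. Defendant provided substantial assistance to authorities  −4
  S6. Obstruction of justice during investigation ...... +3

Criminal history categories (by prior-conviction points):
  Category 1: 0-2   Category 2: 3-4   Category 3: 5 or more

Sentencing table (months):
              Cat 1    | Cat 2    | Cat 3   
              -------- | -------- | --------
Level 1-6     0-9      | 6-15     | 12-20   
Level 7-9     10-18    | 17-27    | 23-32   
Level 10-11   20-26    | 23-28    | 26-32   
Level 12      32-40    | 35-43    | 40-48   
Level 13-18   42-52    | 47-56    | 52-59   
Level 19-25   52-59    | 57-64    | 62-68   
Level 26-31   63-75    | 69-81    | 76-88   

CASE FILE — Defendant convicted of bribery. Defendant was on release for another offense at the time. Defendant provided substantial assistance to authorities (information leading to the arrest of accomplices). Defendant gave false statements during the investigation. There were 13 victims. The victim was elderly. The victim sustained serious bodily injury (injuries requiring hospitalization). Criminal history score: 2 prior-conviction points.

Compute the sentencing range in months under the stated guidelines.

Base offense level for bribery: 15.
S1 applies: 15 + 2 = 17.
S2 applies: 17 + 2 = 19.
S3 applies (level before this adjustment is 19 ≥ 9, so +5): 19 + 5 = 24.
S4 applies: 24 + 4 = 28.
S5 applies: 28 − 4 = 24.
S6 applies: 24 + 3 = 27.
Final offense level: 27.
Criminal history: 2 prior points → Category 1 (0-2).
Level 27 falls in the 26-31 band.
Grid: Level 26-31 × Category 1 = 63-75 months.

63-75 months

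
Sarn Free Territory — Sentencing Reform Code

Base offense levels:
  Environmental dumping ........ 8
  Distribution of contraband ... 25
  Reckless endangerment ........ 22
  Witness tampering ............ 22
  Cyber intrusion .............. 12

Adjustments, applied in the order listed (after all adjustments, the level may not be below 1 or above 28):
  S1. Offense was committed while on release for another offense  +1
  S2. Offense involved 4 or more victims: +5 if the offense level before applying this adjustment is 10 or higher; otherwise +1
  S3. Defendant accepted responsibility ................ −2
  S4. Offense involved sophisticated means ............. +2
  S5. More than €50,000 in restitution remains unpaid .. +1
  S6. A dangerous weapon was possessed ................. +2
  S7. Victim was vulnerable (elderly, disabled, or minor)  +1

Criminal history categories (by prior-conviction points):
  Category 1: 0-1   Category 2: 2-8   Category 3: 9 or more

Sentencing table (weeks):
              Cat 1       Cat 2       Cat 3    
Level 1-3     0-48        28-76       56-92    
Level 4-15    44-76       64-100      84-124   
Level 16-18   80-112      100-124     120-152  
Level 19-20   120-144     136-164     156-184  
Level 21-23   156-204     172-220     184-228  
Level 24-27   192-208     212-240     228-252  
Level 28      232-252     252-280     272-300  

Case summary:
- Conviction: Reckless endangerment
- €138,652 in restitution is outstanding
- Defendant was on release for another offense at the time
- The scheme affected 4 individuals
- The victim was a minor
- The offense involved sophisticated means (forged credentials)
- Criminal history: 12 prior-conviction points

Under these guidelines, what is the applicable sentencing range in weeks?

Base offense level for reckless endangerment: 22.
S1 applies: 22 + 1 = 23.
S2 applies (level before this adjustment is 23 ≥ 10, so +5): 23 + 5 = 28.
S3 does not apply.
S4 applies: 28 + 2 = 30.
S5 applies: 30 + 1 = 31.
S7 applies: 31 + 1 = 32.
Level 32 exceeds the maximum of 28; capped at 28.
Final offense level: 28.
Criminal history: 12 prior points → Category 3 (9+).
Level 28 falls in the 28 band.
Grid: Level 28 × Category 3 = 272-300 weeks.

272-300 weeks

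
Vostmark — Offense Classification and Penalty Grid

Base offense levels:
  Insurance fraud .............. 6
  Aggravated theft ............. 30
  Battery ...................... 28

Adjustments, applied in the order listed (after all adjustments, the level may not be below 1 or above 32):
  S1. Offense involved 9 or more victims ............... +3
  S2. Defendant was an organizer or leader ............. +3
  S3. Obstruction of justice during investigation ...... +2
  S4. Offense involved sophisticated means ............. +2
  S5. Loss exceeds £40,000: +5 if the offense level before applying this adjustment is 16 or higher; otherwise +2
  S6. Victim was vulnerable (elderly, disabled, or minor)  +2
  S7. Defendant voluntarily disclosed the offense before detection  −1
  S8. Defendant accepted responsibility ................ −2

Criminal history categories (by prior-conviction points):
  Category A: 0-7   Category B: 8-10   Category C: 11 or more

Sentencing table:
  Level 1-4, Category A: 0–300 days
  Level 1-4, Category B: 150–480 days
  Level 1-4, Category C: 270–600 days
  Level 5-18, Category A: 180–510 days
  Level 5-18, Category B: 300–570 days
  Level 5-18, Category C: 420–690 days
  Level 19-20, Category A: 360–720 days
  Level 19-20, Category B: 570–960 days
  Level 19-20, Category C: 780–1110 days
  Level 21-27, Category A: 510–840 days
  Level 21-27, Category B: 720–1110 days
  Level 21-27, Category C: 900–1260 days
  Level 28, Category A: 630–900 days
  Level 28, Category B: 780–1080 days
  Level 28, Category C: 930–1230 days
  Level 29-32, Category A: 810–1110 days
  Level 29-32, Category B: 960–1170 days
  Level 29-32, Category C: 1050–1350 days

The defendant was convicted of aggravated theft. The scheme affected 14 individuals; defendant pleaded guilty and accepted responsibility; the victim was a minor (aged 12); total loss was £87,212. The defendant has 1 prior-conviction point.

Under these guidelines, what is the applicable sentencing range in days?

Base offense level for aggravated theft: 30.
S1 applies: 30 + 3 = 33.
S2 does not apply.
S3 does not apply.
S5 applies (level before this adjustment is 33 ≥ 16, so +5): 33 + 5 = 38.
S6 applies: 38 + 2 = 40.
S8 applies: 40 − 2 = 38.
Level 38 exceeds the maximum of 32; capped at 32.
Final offense level: 32.
Criminal history: 1 prior point → Category A (0-7).
Level 32 falls in the 29-32 band.
Grid: Level 29-32 × Category A = 810-1110 days.

810-1110 days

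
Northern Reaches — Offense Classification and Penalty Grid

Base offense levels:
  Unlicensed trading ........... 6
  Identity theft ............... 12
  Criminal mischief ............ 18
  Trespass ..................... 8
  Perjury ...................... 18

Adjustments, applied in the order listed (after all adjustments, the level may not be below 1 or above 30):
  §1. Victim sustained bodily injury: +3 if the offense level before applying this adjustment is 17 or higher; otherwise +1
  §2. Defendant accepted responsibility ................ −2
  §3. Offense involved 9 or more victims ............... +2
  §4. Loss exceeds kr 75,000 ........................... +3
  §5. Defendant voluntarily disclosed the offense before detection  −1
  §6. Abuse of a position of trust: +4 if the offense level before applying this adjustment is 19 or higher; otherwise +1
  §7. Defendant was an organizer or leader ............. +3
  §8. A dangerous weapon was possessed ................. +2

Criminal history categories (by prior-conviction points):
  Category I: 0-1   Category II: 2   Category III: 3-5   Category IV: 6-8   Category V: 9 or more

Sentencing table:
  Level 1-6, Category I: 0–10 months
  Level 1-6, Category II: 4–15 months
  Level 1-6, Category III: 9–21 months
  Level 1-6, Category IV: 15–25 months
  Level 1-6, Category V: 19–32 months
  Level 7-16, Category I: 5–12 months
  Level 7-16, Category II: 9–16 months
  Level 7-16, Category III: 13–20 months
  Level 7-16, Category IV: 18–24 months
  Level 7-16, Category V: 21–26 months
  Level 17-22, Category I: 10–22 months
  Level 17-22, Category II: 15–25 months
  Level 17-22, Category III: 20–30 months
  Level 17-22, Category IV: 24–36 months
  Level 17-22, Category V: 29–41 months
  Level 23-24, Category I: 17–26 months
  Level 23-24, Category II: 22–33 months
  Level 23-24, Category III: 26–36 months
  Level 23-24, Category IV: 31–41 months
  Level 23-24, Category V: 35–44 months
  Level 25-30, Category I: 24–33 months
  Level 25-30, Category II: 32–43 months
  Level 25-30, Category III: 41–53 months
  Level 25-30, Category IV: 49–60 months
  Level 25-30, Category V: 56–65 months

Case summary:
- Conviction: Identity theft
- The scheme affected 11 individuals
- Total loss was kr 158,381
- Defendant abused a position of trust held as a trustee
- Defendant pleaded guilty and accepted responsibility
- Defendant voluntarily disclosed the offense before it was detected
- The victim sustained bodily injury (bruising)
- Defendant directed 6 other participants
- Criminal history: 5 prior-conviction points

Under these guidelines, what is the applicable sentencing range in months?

Base offense level for identity theft: 12.
§1 applies (level before this adjustment is 12 < 17, so +1): 12 + 1 = 13.
§2 applies: 13 − 2 = 11.
§3 applies: 11 + 2 = 13.
§4 applies: 13 + 3 = 16.
§5 applies: 16 − 1 = 15.
§6 applies (level before this adjustment is 15 < 19, so +1): 15 + 1 = 16.
§7 applies: 16 + 3 = 19.
§8 does not apply.
Final offense level: 19.
Criminal history: 5 prior points → Category III (3-5).
Level 19 falls in the 17-22 band.
Grid: Level 17-22 × Category III = 20-30 months.

20-30 months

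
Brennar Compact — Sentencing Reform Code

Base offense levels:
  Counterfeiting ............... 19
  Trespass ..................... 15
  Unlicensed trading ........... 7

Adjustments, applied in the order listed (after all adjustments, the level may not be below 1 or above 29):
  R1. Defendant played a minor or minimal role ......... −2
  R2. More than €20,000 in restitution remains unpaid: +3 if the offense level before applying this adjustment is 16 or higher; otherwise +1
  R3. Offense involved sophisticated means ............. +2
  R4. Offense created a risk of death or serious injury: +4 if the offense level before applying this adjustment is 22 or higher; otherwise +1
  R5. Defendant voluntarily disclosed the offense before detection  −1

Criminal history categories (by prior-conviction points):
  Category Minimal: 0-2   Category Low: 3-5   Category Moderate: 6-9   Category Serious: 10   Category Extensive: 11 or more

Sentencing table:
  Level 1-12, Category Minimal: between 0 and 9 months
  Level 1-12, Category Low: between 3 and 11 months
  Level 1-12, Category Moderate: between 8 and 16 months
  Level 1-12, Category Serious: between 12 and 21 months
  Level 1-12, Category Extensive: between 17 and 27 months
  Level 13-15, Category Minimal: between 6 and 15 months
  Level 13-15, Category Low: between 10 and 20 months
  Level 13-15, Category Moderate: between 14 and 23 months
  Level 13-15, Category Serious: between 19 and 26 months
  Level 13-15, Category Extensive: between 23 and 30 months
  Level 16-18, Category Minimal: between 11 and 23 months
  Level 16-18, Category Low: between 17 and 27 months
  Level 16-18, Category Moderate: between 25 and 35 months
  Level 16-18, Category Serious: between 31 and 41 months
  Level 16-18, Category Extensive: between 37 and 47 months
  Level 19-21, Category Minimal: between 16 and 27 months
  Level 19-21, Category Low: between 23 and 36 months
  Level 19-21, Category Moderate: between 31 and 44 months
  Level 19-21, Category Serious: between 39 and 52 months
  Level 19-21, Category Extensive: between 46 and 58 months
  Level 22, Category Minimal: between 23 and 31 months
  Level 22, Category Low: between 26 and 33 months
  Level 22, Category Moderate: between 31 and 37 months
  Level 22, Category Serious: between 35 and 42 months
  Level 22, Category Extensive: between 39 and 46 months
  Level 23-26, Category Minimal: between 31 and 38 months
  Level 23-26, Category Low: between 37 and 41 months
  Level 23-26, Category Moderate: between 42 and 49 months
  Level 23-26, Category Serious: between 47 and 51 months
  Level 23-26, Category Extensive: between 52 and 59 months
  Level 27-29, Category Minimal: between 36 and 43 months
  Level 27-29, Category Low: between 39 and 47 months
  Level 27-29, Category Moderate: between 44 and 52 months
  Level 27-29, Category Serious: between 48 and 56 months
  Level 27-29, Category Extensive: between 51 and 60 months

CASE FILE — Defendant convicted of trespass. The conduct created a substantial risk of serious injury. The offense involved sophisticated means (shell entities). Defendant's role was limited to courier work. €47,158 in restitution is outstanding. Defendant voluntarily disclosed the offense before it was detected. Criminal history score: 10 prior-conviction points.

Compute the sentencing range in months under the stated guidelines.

Base offense level for trespass: 15.
R1 applies: 15 − 2 = 13.
R2 applies (level before this adjustment is 13 < 16, so +1): 13 + 1 = 14.
R3 applies: 14 + 2 = 16.
R4 applies (level before this adjustment is 16 < 22, so +1): 16 + 1 = 17.
R5 applies: 17 − 1 = 16.
Final offense level: 16.
Criminal history: 10 prior points → Category Serious (10).
Level 16 falls in the 16-18 band.
Grid: Level 16-18 × Category Serious = 31-41 months.

31-41 months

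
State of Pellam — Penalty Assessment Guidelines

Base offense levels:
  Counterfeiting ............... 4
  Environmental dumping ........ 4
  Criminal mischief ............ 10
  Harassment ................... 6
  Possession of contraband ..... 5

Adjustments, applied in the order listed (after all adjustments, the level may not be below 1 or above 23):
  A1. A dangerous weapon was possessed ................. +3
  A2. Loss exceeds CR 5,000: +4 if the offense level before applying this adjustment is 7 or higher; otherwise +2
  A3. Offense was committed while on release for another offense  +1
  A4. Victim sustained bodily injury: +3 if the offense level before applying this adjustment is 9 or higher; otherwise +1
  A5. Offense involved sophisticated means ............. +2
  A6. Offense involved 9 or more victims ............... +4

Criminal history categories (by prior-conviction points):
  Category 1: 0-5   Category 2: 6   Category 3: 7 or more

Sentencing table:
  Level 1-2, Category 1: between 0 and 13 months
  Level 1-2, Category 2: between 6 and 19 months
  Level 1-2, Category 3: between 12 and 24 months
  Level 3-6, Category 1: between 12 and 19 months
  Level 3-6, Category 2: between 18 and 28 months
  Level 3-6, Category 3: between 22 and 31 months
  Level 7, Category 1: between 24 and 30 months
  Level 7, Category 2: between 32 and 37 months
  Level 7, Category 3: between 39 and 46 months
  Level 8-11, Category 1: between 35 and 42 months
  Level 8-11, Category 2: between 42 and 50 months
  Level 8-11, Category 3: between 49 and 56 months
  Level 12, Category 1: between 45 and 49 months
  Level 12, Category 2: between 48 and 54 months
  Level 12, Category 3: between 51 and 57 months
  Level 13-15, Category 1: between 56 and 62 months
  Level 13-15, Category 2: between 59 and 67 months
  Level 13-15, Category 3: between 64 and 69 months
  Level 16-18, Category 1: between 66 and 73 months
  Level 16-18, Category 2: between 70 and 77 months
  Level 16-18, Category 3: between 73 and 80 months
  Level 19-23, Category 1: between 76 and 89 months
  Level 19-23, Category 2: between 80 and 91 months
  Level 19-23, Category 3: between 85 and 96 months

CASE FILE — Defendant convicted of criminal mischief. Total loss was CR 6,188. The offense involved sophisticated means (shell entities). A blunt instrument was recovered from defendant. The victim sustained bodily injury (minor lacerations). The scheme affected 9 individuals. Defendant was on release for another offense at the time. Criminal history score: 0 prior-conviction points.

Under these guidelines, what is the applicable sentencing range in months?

76-89 months

Base offense level for criminal mischief: 10.
A1 applies: 10 + 3 = 13.
A2 applies (level before this adjustment is 13 ≥ 7, so +4): 13 + 4 = 17.
A3 applies: 17 + 1 = 18.
A4 applies (level before this adjustment is 18 ≥ 9, so +3): 18 + 3 = 21.
A5 applies: 21 + 2 = 23.
A6 applies: 23 + 4 = 27.
Level 27 exceeds the maximum of 23; capped at 23.
Final offense level: 23.
Criminal history: 0 prior points → Category 1 (0-5).
Level 23 falls in the 19-23 band.
Grid: Level 19-23 × Category 1 = 76-89 months.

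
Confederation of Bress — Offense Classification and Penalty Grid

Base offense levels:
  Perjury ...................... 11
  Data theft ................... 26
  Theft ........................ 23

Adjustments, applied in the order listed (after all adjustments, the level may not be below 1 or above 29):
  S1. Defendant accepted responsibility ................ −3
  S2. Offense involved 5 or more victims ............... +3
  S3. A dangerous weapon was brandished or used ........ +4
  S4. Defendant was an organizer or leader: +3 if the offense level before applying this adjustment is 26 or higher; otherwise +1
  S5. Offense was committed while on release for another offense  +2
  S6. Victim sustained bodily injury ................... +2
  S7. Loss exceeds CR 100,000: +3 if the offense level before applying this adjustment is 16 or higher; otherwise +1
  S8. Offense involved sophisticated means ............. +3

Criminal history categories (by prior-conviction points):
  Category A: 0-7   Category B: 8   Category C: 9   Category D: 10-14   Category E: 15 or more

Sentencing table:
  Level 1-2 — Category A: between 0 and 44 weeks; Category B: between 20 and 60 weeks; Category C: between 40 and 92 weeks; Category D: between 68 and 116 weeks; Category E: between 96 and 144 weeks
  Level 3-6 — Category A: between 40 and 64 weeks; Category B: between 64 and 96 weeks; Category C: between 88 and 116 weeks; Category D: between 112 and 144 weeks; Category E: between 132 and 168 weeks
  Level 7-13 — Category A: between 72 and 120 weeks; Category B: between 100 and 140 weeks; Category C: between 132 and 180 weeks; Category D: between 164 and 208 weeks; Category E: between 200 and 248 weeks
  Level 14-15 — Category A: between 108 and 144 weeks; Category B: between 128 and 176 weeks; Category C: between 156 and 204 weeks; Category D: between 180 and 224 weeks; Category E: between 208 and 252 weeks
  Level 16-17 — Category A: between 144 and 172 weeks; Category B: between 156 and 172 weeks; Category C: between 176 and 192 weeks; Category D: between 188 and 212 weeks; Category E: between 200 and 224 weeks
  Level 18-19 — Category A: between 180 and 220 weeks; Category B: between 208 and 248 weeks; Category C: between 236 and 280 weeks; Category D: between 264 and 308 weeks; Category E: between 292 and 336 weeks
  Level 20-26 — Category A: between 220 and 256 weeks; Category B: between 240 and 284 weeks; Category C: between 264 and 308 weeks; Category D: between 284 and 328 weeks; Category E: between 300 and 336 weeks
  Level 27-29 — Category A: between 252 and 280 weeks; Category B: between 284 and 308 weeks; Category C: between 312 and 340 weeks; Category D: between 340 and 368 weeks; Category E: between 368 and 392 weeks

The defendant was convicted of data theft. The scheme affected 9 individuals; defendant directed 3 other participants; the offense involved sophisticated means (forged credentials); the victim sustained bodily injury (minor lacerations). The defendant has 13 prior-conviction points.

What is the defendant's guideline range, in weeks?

340-368 weeks

Base offense level for data theft: 26.
S1 does not apply.
S2 applies: 26 + 3 = 29.
S3 does not apply.
S4 applies (level before this adjustment is 29 ≥ 26, so +3): 29 + 3 = 32.
S5 does not apply.
S6 applies: 32 + 2 = 34.
S7 does not apply.
S8 applies: 34 + 3 = 37.
Level 37 exceeds the maximum of 29; capped at 29.
Final offense level: 29.
Criminal history: 13 prior points → Category D (10-14).
Level 29 falls in the 27-29 band.
Grid: Level 27-29 × Category D = 340-368 weeks.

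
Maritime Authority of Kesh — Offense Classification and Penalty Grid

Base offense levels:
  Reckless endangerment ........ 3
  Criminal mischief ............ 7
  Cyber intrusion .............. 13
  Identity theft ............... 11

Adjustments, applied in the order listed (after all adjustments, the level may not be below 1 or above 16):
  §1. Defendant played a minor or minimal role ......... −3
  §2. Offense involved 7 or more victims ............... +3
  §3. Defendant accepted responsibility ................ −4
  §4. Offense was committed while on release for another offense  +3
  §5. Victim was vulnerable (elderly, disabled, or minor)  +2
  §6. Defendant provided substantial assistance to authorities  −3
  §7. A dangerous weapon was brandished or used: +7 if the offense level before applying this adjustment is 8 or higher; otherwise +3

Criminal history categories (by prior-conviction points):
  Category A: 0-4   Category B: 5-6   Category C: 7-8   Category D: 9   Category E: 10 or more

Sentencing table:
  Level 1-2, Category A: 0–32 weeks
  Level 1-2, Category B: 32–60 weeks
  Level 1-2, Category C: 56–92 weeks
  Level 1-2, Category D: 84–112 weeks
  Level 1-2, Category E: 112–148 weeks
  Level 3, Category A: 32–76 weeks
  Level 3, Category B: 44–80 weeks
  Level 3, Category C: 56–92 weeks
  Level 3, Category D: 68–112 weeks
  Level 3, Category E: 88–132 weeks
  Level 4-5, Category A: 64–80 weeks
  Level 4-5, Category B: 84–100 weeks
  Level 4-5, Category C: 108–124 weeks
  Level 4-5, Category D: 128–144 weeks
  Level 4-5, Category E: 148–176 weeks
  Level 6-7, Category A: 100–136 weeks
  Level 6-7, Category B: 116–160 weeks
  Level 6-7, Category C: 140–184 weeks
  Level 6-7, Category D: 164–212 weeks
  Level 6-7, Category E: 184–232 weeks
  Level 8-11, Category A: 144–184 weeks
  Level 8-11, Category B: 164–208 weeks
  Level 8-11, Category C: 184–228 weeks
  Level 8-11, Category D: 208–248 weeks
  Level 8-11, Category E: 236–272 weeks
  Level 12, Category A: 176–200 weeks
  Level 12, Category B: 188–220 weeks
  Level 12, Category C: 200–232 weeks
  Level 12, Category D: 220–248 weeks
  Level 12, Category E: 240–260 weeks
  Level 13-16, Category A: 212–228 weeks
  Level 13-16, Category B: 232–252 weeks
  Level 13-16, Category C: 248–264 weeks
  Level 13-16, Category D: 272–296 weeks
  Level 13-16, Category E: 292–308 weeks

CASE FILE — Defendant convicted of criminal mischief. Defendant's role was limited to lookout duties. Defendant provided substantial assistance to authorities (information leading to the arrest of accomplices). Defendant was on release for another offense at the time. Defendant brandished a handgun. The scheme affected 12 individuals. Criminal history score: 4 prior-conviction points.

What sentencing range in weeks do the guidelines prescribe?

144-184 weeks

Base offense level for criminal mischief: 7.
§1 applies: 7 − 3 = 4.
§2 applies: 4 + 3 = 7.
§3 does not apply.
§4 applies: 7 + 3 = 10.
§5 does not apply.
§6 applies: 10 − 3 = 7.
§7 applies (level before this adjustment is 7 < 8, so +3): 7 + 3 = 10.
Final offense level: 10.
Criminal history: 4 prior points → Category A (0-4).
Level 10 falls in the 8-11 band.
Grid: Level 8-11 × Category A = 144-184 weeks.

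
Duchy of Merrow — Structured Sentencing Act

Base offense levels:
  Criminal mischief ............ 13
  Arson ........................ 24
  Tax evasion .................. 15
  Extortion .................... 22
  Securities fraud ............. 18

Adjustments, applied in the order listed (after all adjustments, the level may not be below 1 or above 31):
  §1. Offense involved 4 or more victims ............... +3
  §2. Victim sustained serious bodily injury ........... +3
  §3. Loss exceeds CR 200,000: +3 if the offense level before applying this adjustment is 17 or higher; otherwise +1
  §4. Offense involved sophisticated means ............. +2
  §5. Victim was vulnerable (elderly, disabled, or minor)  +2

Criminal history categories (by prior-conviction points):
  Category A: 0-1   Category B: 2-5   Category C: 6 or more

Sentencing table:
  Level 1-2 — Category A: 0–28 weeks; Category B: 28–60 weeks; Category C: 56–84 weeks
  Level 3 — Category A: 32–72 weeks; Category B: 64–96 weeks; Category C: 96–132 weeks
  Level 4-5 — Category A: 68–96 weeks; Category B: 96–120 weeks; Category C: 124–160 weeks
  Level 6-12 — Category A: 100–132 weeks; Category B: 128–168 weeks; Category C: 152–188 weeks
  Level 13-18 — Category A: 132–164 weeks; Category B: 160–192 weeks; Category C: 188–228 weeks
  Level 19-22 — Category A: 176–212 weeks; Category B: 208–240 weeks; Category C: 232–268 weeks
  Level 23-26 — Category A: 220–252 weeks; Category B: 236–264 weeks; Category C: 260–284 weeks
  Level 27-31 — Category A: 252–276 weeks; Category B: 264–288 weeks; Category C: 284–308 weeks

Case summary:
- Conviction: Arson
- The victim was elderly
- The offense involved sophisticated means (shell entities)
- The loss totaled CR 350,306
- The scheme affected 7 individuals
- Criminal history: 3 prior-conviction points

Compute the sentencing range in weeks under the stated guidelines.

Base offense level for arson: 24.
§1 applies: 24 + 3 = 27.
§2 does not apply.
§3 applies (level before this adjustment is 27 ≥ 17, so +3): 27 + 3 = 30.
§4 applies: 30 + 2 = 32.
§5 applies: 32 + 2 = 34.
Level 34 exceeds the maximum of 31; capped at 31.
Final offense level: 31.
Criminal history: 3 prior points → Category B (2-5).
Level 31 falls in the 27-31 band.
Grid: Level 27-31 × Category B = 264-288 weeks.

264-288 weeks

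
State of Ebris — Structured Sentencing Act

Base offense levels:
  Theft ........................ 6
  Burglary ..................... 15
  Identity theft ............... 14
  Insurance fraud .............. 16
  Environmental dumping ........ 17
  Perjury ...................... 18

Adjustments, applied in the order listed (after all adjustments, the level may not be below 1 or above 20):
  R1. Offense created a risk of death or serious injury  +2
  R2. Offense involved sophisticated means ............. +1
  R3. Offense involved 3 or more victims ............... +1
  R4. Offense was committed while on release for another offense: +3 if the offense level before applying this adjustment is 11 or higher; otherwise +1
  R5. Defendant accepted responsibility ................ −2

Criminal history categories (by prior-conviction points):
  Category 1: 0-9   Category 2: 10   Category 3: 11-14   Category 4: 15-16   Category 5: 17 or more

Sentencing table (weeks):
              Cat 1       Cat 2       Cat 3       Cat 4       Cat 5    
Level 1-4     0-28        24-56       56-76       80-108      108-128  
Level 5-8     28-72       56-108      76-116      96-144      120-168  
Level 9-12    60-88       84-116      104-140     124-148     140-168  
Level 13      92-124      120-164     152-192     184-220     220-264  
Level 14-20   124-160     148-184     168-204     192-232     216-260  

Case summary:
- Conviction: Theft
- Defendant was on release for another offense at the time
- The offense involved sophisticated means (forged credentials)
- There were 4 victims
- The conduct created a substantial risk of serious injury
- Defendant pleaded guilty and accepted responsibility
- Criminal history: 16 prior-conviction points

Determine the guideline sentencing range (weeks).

124-148 weeks

Base offense level for theft: 6.
R1 applies: 6 + 2 = 8.
R2 applies: 8 + 1 = 9.
R3 applies: 9 + 1 = 10.
R4 applies (level before this adjustment is 10 < 11, so +1): 10 + 1 = 11.
R5 applies: 11 − 2 = 9.
Final offense level: 9.
Criminal history: 16 prior points → Category 4 (15-16).
Level 9 falls in the 9-12 band.
Grid: Level 9-12 × Category 4 = 124-148 weeks.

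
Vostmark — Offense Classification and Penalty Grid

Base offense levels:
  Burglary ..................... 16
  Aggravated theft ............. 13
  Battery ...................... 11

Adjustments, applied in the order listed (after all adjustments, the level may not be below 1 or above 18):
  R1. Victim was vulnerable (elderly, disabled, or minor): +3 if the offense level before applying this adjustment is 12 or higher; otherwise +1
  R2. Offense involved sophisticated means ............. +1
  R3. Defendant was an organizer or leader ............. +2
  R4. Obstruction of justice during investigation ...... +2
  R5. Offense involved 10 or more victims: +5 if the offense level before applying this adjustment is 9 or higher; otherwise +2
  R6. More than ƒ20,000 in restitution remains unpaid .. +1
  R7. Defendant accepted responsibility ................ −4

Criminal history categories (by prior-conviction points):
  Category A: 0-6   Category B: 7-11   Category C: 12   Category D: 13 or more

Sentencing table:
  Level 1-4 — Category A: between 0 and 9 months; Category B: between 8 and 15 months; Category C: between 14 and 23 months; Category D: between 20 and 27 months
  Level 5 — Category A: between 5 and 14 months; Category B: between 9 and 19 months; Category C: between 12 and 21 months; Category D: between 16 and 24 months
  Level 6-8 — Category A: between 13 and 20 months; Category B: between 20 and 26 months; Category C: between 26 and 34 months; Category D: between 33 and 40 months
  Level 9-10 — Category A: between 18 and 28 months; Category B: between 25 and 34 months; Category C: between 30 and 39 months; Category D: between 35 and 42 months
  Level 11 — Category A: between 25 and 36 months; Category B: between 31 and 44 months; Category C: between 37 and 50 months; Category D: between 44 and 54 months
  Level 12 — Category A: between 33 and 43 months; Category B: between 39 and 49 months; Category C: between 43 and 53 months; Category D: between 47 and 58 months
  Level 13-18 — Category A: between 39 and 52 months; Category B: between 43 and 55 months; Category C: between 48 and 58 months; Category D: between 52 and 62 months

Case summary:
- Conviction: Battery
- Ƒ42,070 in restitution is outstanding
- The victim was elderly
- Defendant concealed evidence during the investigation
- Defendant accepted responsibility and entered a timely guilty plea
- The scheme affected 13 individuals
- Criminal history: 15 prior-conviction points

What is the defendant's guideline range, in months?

Base offense level for battery: 11.
R1 applies (level before this adjustment is 11 < 12, so +1): 11 + 1 = 12.
R3 does not apply.
R4 applies: 12 + 2 = 14.
R5 applies (level before this adjustment is 14 ≥ 9, so +5): 14 + 5 = 19.
R6 applies: 19 + 1 = 20.
R7 applies: 20 − 4 = 16.
Final offense level: 16.
Criminal history: 15 prior points → Category D (13+).
Level 16 falls in the 13-18 band.
Grid: Level 13-18 × Category D = 52-62 months.

52-62 months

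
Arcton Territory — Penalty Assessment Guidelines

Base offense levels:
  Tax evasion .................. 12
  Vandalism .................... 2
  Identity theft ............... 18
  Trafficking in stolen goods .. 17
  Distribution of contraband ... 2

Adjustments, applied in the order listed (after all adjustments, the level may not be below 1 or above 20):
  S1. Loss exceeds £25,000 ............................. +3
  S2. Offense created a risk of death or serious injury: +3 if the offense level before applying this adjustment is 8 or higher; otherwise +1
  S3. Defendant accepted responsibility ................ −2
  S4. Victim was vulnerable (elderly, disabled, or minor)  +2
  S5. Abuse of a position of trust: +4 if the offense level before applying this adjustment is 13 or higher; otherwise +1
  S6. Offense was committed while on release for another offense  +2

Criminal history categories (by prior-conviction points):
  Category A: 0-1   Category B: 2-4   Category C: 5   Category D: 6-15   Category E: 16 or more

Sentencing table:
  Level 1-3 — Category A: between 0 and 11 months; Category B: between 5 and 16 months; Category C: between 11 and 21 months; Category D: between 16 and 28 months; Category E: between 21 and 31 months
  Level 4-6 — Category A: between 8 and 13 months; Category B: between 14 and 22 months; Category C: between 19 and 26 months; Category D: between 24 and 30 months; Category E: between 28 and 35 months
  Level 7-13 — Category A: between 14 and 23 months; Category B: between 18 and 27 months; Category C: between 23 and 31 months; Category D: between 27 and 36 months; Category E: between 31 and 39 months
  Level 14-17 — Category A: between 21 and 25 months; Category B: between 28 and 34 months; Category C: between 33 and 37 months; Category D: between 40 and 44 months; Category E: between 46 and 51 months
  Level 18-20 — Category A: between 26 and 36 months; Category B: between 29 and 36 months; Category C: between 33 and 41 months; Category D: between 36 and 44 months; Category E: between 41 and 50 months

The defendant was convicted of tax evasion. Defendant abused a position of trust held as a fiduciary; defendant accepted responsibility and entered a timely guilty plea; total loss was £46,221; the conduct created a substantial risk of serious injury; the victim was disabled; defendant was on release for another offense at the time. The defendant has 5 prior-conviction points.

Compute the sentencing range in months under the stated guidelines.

33-41 months

Base offense level for tax evasion: 12.
S1 applies: 12 + 3 = 15.
S2 applies (level before this adjustment is 15 ≥ 8, so +3): 15 + 3 = 18.
S3 applies: 18 − 2 = 16.
S4 applies: 16 + 2 = 18.
S5 applies (level before this adjustment is 18 ≥ 13, so +4): 18 + 4 = 22.
S6 applies: 22 + 2 = 24.
Level 24 exceeds the maximum of 20; capped at 20.
Final offense level: 20.
Criminal history: 5 prior points → Category C (5).
Level 20 falls in the 18-20 band.
Grid: Level 18-20 × Category C = 33-41 months.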